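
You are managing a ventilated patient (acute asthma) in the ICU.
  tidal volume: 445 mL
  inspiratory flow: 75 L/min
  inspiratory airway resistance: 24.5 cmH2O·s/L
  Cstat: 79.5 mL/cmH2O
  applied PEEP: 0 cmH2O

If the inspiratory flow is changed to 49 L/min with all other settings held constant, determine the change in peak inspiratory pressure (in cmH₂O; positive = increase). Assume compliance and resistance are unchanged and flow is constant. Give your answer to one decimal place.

Flow: 75 L/min ÷ 60 = 1.25 L/s.
New flow: 49 L/min ÷ 60 = 0.8167 L/s.
PIP = Vt/C + R·V̇ + PEEP (constant-flow equation of motion).
Only the resistive term changes: ΔPIP = R × ΔV̇ = 24.5 × (0.8167 − 1.25) = 24.5 × -0.4333 = -10.616 cmH2O.

-10.6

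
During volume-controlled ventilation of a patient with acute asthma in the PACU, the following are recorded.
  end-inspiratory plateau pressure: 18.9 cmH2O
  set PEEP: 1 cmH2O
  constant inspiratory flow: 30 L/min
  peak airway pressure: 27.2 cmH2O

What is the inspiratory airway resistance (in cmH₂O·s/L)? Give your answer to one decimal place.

16.6

Flow: 30 L/min ÷ 60 = 0.5 L/s.
Raw = (PIP − Pplat) / flow = (27.2 − 18.9) / 0.5 = 8.3 / 0.5 = 16.6 cmH2O·s/L.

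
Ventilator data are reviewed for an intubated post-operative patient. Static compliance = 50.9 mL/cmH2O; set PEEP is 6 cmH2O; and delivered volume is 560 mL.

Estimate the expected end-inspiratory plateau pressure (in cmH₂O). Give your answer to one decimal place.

17.0

Pplat = PEEP + Vt / Cstat = 6 + 560 / 50.9 = 6 + 11.002 = 17.002 cmH2O.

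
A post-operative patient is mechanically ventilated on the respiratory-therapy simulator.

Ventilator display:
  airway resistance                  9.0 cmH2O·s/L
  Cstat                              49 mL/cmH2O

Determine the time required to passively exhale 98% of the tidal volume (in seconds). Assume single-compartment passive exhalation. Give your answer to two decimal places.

τ = R × C = 9.0 × 49 mL/cmH2O = 9.0 × 0.049 L/cmH2O = 0.441 s.
Exhaled fraction f = 1 − e^(−t/τ) → t = −τ·ln(1 − f) = −0.441·ln(0.02) = 1.725 s.

1.73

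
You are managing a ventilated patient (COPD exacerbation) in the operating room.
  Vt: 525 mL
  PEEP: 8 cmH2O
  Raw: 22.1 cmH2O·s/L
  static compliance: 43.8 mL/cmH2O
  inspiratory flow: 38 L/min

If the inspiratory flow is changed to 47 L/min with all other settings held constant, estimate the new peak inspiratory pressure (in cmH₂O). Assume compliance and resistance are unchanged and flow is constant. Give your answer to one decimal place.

Flow: 38 L/min ÷ 60 = 0.6333 L/s.
New flow: 47 L/min ÷ 60 = 0.7833 L/s.
PIP = Vt/C + R·V̇ + PEEP (constant-flow equation of motion).
Only the resistive term changes: ΔPIP = R × ΔV̇ = 22.1 × (0.7833 − 0.6333) = 22.1 × 0.15 = 3.315 cmH2O.
Original PIP = 525/43.8 + 22.1×0.6333 + 8 = 33.982 cmH2O; new PIP = 33.982 + (3.315) = 37.297 cmH2O.

37.3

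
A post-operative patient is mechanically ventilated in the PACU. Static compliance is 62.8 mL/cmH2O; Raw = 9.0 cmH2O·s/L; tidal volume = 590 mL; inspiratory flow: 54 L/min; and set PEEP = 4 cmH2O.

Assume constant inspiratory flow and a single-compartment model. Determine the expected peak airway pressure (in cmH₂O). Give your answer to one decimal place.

Flow: 54 L/min ÷ 60 = 0.9 L/s.
Equation of motion (constant flow): PIP = Vt/C + R·V̇ + PEEP.
PIP = 590/62.8 + 9.0×0.9 + 4 = 9.395 + 8.1 + 4 = 21.495 cmH2O.

21.5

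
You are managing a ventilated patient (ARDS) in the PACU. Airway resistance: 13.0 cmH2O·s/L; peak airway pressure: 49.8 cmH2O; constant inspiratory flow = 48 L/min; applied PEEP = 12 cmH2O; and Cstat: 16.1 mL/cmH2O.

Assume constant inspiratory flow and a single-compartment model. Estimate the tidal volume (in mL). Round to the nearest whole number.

Flow: 48 L/min ÷ 60 = 0.8 L/s.
Equation of motion (constant flow): PIP = Vt/C + R·V̇ + PEEP.
Vt/C = PIP − R·V̇ − PEEP = 49.8 − 10.4 − 12 = 27.4 cmH2O.
Vt = C × 27.4 = 16.1 × 27.4 = 441.14 mL.

441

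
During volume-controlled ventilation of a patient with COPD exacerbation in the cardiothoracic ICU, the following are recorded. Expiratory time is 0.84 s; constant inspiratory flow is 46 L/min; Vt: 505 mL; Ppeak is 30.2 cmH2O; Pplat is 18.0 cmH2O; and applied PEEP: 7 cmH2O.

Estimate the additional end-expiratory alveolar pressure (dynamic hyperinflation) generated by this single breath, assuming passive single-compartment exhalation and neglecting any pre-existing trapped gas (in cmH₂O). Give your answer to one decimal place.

3.5

Flow: 46 L/min ÷ 60 = 0.7667 L/s.
R = (PIP − Pplat)/V̇ = (30.2 − 18.0) / 0.7667 = 12.2/0.7667 = 15.912 cmH2O·s/L.
C = Vt/(Pplat − PEEP) = 505.0 / (18.0 − 7) = 505.0/11.0 = 45.909 mL/cmH2O.
τ = R × C = 15.912 × 0.04591 L/cmH2O = 0.7305 s.
Fraction remaining = e^(−Te/τ) = e^(−0.84/0.7305) = 0.3167; trapped volume = 505.0 × 0.3167 = 159.93 mL.
Additional alveolar pressure from trapping ≈ V_trapped / C = 159.93 / 45.909 = 3.484 cmH2O.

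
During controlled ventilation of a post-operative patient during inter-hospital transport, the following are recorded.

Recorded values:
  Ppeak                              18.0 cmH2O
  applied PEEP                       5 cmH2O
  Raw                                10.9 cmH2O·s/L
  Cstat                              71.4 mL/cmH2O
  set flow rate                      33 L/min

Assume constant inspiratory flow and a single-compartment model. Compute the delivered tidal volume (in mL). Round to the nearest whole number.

Flow: 33 L/min ÷ 60 = 0.55 L/s.
Equation of motion (constant flow): PIP = Vt/C + R·V̇ + PEEP.
Vt/C = PIP − R·V̇ − PEEP = 18.0 − 5.995 − 5 = 7.005 cmH2O.
Vt = C × 7.005 = 71.4 × 7.005 = 500.16 mL.

500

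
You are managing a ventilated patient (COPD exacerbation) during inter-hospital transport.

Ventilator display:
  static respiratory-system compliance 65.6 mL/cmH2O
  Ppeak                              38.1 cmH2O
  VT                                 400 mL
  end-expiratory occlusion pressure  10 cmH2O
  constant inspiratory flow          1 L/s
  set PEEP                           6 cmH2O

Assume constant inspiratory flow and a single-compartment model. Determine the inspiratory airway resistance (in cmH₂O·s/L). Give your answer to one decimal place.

Total PEEP = 10 cmH2O (set 6 + intrinsic 4); this is the baseline alveolar pressure.
Equation of motion (constant flow): PIP = Vt/C + R·V̇ + PEEP.
R·V̇ = PIP − Vt/C − PEEP = 38.1 − 400/65.6 − 10 = 38.1 − 6.098 − 10 = 22.002 cmH2O.
R = 22.002 / 1 = 22.002 cmH2O·s/L.

22.0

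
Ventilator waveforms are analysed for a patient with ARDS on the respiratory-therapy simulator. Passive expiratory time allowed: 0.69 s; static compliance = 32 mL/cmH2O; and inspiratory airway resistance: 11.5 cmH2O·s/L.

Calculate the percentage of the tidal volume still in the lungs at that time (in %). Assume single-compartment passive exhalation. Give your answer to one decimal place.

τ = R × C = 11.5 × 32 mL/cmH2O = 11.5 × 0.032 L/cmH2O = 0.368 s.
Passive exhalation: V(t)/V₀ = e^(−t/τ) = e^(−0.69/0.368) = 0.1534.
Fraction remaining = 0.1534 → 15.34%.

15.3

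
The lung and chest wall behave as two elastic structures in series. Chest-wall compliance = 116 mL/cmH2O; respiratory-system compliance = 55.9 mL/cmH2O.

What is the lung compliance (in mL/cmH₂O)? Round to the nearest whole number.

108

1/CL = 1/Crs − 1/Ccw.
1/CL = 1/55.9 − 1/116 = 0.009268.
CL = 107.9 mL/cmH2O.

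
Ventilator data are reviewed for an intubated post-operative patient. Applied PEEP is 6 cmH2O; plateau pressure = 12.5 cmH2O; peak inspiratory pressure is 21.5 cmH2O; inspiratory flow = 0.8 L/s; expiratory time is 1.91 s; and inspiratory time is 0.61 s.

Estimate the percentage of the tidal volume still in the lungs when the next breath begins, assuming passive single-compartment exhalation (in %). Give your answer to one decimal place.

10.4

Vt = flow × Ti = 0.8 L/s × 0.61 s × 1000 mL/L = 488.0 mL.
R = (PIP − Pplat)/V̇ = (21.5 − 12.5) / 0.8 = 9.0/0.8 = 11.25 cmH2O·s/L.
C = Vt/(Pplat − PEEP) = 488.0 / (12.5 − 6) = 488.0/6.5 = 75.077 mL/cmH2O.
τ = R × C = 11.25 × 0.07508 L/cmH2O = 0.8447 s.
Fraction remaining at end-expiration = e^(−Te/τ) = e^(−1.91/0.8447) = 0.1042 → 10.42%.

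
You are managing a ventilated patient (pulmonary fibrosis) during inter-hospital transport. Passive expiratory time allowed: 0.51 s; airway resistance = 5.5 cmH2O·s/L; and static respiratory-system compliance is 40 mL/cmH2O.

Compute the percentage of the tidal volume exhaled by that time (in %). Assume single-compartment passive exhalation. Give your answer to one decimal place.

τ = R × C = 5.5 × 40 mL/cmH2O = 5.5 × 0.040 L/cmH2O = 0.22 s.
Passive exhalation: V(t)/V₀ = e^(−t/τ) = e^(−0.51/0.22) = 0.09845.
Fraction exhaled = 1 − 0.09845 = 0.9016 → 90.16%.

90.2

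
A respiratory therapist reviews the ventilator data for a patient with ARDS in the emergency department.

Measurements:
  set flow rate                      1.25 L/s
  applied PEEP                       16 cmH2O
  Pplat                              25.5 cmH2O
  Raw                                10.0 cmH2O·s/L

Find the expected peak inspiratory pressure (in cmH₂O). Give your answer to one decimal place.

38.0

PIP = Pplat + Raw × flow = 25.5 + 10.0 × 1.25 = 25.5 + 12.5 = 38.0 cmH2O.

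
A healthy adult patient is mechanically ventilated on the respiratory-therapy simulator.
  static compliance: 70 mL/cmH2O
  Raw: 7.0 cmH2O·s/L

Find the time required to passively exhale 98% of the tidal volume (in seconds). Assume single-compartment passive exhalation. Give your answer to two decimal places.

1.92

τ = R × C = 7.0 × 70 mL/cmH2O = 7.0 × 0.070 L/cmH2O = 0.49 s.
Exhaled fraction f = 1 − e^(−t/τ) → t = −τ·ln(1 − f) = −0.49·ln(0.02) = 1.917 s.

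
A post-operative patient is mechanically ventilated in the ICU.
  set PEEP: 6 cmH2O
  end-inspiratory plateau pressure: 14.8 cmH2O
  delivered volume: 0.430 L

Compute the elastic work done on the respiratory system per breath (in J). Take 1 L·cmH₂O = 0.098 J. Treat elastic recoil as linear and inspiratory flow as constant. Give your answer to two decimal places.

0.19

Elastic work ≈ ½ × (Pplat − PEEP) × Vt = 0.5 × (14.8 − 6) × 0.430 L = 0.5 × 8.8 × 0.430 = 1.892 L·cmH2O.
× 0.098 J/(L·cmH2O) → 0.1854 J.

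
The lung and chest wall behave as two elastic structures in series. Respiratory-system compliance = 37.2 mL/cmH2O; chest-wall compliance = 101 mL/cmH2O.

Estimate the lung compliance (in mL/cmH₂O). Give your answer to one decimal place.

58.9

1/CL = 1/Crs − 1/Ccw.
1/CL = 1/37.2 − 1/101 = 0.01698.
CL = 58.893 mL/cmH2O.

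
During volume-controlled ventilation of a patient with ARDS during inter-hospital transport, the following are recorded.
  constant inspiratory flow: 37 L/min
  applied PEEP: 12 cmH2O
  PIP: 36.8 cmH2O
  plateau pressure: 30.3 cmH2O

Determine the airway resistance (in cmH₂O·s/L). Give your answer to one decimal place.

Flow: 37 L/min ÷ 60 = 0.6167 L/s.
Raw = (PIP − Pplat) / flow = (36.8 − 30.3) / 0.6167 = 6.5 / 0.6167 = 10.54 cmH2O·s/L.

10.5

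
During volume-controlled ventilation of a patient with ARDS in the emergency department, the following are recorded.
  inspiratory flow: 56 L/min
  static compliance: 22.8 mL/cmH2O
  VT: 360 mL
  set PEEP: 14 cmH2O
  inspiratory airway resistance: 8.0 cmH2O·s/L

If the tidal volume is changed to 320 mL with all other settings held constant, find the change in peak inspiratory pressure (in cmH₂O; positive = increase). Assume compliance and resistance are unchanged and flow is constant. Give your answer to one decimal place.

-1.8

PIP = Vt/C + R·V̇ + PEEP (constant-flow equation of motion).
Only the elastic term changes: ΔPIP = ΔVt / C = (320 − 360) / 22.8 = -1.754 cmH2O.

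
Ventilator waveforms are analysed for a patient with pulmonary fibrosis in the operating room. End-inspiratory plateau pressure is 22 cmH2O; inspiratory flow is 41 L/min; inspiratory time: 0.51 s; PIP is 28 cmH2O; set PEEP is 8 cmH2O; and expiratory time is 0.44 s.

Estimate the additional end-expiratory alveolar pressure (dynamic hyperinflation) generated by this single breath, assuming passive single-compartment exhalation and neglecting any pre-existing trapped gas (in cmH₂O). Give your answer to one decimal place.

1.9

Flow: 41 L/min ÷ 60 = 0.6833 L/s.
Vt = flow × Ti = 0.6833 L/s × 0.51 s × 1000 mL/L = 348.48 mL.
R = (PIP − Pplat)/V̇ = (28 − 22) / 0.6833 = 6.0/0.6833 = 8.781 cmH2O·s/L.
C = Vt/(Pplat − PEEP) = 348.48 / (22 − 8) = 348.48/14.0 = 24.891 mL/cmH2O.
τ = R × C = 8.781 × 0.02489 L/cmH2O = 0.2186 s.
Fraction remaining = e^(−Te/τ) = e^(−0.44/0.2186) = 0.1336; trapped volume = 348.48 × 0.1336 = 46.557 mL.
Additional alveolar pressure from trapping ≈ V_trapped / C = 46.557 / 24.891 = 1.87 cmH2O.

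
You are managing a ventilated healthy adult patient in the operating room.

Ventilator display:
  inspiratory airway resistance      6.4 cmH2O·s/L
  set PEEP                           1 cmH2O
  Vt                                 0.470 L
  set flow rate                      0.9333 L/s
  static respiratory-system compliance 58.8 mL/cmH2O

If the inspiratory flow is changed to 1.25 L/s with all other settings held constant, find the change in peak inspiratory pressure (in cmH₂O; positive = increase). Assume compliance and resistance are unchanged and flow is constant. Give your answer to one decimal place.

2.0

PIP = Vt/C + R·V̇ + PEEP (constant-flow equation of motion).
Only the resistive term changes: ΔPIP = R × ΔV̇ = 6.4 × (1.25 − 0.9333) = 6.4 × 0.3167 = 2.027 cmH2O.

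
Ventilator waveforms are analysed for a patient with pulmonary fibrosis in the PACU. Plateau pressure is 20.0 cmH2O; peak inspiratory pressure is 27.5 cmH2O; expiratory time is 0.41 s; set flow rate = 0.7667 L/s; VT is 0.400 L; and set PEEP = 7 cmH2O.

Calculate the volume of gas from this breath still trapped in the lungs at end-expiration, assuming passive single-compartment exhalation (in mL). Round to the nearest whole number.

102

R = (PIP − Pplat)/V̇ = (27.5 − 20.0) / 0.7667 = 7.5/0.7667 = 9.782 cmH2O·s/L.
C = Vt/(Pplat − PEEP) = 400.0 / (20.0 − 7) = 400.0/13.0 = 30.769 mL/cmH2O.
τ = R × C = 9.782 × 0.03077 L/cmH2O = 0.301 s.
Fraction remaining = e^(−Te/τ) = e^(−0.41/0.301) = 0.2561.
Trapped volume = 400.0 × 0.2561 = 102.44 mL.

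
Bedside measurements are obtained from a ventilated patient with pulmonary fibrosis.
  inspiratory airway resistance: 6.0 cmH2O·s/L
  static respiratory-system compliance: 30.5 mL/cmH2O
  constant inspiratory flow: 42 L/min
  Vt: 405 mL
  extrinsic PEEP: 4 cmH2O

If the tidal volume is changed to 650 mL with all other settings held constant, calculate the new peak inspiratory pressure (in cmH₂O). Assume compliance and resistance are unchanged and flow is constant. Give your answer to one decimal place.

29.5

Flow: 42 L/min ÷ 60 = 0.7 L/s.
PIP = Vt/C + R·V̇ + PEEP (constant-flow equation of motion).
Only the elastic term changes: ΔPIP = ΔVt / C = (650 − 405) / 30.5 = 8.033 cmH2O.
Original PIP = 405/30.5 + 6.0×0.7 + 4 = 21.479 cmH2O; new PIP = 21.479 + (8.033) = 29.512 cmH2O.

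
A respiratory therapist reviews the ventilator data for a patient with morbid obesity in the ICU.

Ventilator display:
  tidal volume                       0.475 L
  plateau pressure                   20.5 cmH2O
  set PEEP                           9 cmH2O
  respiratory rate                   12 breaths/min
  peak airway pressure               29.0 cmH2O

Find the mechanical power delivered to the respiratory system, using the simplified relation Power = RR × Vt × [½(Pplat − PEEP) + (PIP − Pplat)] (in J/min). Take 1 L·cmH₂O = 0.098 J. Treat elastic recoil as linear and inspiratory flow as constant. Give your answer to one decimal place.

Per-breath work = Vt × [½(Pplat−PEEP) + (PIP−Pplat)] = 0.475 × [0.5×11.5 + 8.5] = 0.475 × 14.25 = 6.769 L·cmH2O.
Power = 12 × 6.769 = 81.228 L·cmH2O/min.
× 0.098 J/(L·cmH2O) → 7.96 J/min.

8.0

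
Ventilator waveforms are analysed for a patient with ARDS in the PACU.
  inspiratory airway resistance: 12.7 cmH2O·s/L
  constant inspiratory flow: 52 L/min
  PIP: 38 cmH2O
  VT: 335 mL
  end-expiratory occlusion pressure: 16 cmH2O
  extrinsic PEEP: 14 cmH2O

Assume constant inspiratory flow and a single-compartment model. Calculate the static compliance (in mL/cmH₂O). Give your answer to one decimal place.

30.5

Flow: 52 L/min ÷ 60 = 0.8667 L/s.
Total PEEP = 16 cmH2O (set 14 + intrinsic 2); this is the baseline alveolar pressure.
Equation of motion (constant flow): PIP = Vt/C + R·V̇ + PEEP.
Vt/C = PIP − R·V̇ − PEEP = 38 − 12.7×0.8667 − 16 = 38 − 11.007 − 16 = 10.993 cmH2O.
C = Vt / 10.993 = 335 / 10.993 = 30.474 mL/cmH2O.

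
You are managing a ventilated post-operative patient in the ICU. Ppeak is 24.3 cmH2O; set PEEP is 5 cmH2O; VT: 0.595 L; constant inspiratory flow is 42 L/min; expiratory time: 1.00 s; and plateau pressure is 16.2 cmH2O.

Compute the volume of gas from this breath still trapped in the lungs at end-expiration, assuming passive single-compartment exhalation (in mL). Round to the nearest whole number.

117

Flow: 42 L/min ÷ 60 = 0.7 L/s.
R = (PIP − Pplat)/V̇ = (24.3 − 16.2) / 0.7 = 8.1/0.7 = 11.571 cmH2O·s/L.
C = Vt/(Pplat − PEEP) = 595.0 / (16.2 − 5) = 595.0/11.2 = 53.125 mL/cmH2O.
τ = R × C = 11.571 × 0.05313 L/cmH2O = 0.6148 s.
Fraction remaining = e^(−Te/τ) = e^(−1.00/0.6148) = 0.1966.
Trapped volume = 595.0 × 0.1966 = 116.98 mL.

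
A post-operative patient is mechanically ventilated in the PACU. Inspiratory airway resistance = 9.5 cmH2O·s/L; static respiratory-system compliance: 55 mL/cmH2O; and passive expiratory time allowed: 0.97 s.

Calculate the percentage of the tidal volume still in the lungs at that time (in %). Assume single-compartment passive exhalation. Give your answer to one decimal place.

15.6

τ = R × C = 9.5 × 55 mL/cmH2O = 9.5 × 0.055 L/cmH2O = 0.5225 s.
Passive exhalation: V(t)/V₀ = e^(−t/τ) = e^(−0.97/0.5225) = 0.1562.
Fraction remaining = 0.1562 → 15.62%.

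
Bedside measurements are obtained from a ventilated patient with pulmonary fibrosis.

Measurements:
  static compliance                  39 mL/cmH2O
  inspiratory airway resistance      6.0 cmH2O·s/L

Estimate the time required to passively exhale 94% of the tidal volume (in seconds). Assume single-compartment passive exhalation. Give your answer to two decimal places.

τ = R × C = 6.0 × 39 mL/cmH2O = 6.0 × 0.039 L/cmH2O = 0.234 s.
Exhaled fraction f = 1 − e^(−t/τ) → t = −τ·ln(1 − f) = −0.234·ln(0.06) = 0.6583 s.

0.66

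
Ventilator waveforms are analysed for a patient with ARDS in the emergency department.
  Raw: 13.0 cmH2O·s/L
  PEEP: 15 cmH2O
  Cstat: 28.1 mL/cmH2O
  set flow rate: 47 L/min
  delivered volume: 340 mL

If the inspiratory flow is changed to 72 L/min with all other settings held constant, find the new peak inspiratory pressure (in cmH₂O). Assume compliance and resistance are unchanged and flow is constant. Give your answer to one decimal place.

42.7

Flow: 47 L/min ÷ 60 = 0.7833 L/s.
New flow: 72 L/min ÷ 60 = 1.2 L/s.
PIP = Vt/C + R·V̇ + PEEP (constant-flow equation of motion).
Only the resistive term changes: ΔPIP = R × ΔV̇ = 13.0 × (1.2 − 0.7833) = 13.0 × 0.4167 = 5.417 cmH2O.
Original PIP = 340/28.1 + 13.0×0.7833 + 15 = 37.283 cmH2O; new PIP = 37.283 + (5.417) = 42.7 cmH2O.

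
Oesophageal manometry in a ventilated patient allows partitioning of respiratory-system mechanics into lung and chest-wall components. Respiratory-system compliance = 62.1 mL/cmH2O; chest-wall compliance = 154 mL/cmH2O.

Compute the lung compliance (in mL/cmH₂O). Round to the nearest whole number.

1/CL = 1/Crs − 1/Ccw.
1/CL = 1/62.1 − 1/154 = 0.00961.
CL = 104.06 mL/cmH2O.

104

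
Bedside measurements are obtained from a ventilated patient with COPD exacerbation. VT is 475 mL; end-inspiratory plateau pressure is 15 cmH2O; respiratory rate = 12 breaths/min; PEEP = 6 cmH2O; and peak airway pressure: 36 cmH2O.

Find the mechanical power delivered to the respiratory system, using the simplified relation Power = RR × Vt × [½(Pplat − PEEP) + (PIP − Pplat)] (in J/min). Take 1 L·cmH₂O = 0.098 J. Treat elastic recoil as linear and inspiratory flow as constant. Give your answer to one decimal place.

Per-breath work = Vt × [½(Pplat−PEEP) + (PIP−Pplat)] = 0.475 × [0.5×9.0 + 21.0] = 0.475 × 25.5 = 12.113 L·cmH2O.
Power = 12 × 12.113 = 145.36 L·cmH2O/min.
× 0.098 J/(L·cmH2O) → 14.245 J/min.

14.2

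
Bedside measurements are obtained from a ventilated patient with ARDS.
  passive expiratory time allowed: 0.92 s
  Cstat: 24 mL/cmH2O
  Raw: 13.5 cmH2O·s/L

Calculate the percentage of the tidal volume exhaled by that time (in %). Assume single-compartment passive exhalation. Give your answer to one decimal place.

94.2

τ = R × C = 13.5 × 24 mL/cmH2O = 13.5 × 0.024 L/cmH2O = 0.324 s.
Passive exhalation: V(t)/V₀ = e^(−t/τ) = e^(−0.92/0.324) = 0.05845.
Fraction exhaled = 1 − 0.05845 = 0.9416 → 94.16%.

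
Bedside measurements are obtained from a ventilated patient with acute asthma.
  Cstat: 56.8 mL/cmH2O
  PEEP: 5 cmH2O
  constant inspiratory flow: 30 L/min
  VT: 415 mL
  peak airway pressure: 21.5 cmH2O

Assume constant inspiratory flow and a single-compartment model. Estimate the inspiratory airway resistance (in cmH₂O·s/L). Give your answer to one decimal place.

Flow: 30 L/min ÷ 60 = 0.5 L/s.
Equation of motion (constant flow): PIP = Vt/C + R·V̇ + PEEP.
R·V̇ = PIP − Vt/C − PEEP = 21.5 − 415/56.8 − 5 = 21.5 − 7.306 − 5 = 9.194 cmH2O.
R = 9.194 / 0.5 = 18.388 cmH2O·s/L.

18.4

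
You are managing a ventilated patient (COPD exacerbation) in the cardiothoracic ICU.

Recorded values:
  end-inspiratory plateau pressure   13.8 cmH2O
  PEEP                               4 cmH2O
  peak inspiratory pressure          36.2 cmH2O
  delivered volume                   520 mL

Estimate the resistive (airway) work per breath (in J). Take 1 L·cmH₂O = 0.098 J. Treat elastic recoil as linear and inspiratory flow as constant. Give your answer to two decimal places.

1.14

With constant inspiratory flow the resistive pressure is constant at PIP − Pplat = 36.2 − 13.8 = 22.4 cmH2O, so resistive work = 22.4 × 0.520 = 11.648 L·cmH2O.
× 0.098 J/(L·cmH2O) → 1.142 J.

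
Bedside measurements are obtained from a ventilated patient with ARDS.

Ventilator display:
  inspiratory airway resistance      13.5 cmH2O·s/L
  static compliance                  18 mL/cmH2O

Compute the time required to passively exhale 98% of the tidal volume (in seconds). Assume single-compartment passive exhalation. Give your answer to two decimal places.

0.95

τ = R × C = 13.5 × 18 mL/cmH2O = 13.5 × 0.018 L/cmH2O = 0.243 s.
Exhaled fraction f = 1 − e^(−t/τ) → t = −τ·ln(1 − f) = −0.243·ln(0.02) = 0.9506 s.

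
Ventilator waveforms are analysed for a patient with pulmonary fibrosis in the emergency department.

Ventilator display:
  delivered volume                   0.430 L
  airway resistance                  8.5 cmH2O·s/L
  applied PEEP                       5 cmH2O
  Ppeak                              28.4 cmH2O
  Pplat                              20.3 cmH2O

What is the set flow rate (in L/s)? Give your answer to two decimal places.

0.95

flow = (PIP − Pplat) / Raw = 8.1 / 8.5 = 0.9529 L/s.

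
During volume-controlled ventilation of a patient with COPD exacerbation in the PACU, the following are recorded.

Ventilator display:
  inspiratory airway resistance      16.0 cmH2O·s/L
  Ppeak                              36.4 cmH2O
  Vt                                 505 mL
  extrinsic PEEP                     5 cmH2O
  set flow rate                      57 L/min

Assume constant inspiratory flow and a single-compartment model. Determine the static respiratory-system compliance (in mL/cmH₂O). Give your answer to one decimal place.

31.2

Flow: 57 L/min ÷ 60 = 0.95 L/s.
Equation of motion (constant flow): PIP = Vt/C + R·V̇ + PEEP.
Vt/C = PIP − R·V̇ − PEEP = 36.4 − 16.0×0.95 − 5 = 36.4 − 15.2 − 5 = 16.2 cmH2O.
C = Vt / 16.2 = 505 / 16.2 = 31.173 mL/cmH2O.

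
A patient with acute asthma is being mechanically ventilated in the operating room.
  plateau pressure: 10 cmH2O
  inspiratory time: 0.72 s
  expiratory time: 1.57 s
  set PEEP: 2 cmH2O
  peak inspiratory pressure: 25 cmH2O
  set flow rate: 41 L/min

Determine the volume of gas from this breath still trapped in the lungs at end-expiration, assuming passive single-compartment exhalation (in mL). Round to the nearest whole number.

154

Flow: 41 L/min ÷ 60 = 0.6833 L/s.
Vt = flow × Ti = 0.6833 L/s × 0.72 s × 1000 mL/L = 491.98 mL.
R = (PIP − Pplat)/V̇ = (25 − 10) / 0.6833 = 15.0/0.6833 = 21.952 cmH2O·s/L.
C = Vt/(Pplat − PEEP) = 491.98 / (10 − 2) = 491.98/8.0 = 61.498 mL/cmH2O.
τ = R × C = 21.952 × 0.0615 L/cmH2O = 1.35 s.
Fraction remaining = e^(−Te/τ) = e^(−1.57/1.35) = 0.3126.
Trapped volume = 491.98 × 0.3126 = 153.79 mL.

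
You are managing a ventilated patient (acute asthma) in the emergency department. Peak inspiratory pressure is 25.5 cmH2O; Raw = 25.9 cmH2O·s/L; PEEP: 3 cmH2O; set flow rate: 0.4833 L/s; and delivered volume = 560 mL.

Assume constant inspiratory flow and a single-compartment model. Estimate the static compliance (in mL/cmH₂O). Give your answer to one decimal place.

56.1

Equation of motion (constant flow): PIP = Vt/C + R·V̇ + PEEP.
Vt/C = PIP − R·V̇ − PEEP = 25.5 − 25.9×0.4833 − 3 = 25.5 − 12.517 − 3 = 9.983 cmH2O.
C = Vt / 9.983 = 560 / 9.983 = 56.095 mL/cmH2O.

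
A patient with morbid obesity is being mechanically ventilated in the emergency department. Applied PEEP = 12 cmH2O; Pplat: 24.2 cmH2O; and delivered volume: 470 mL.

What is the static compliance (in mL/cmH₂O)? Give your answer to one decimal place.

38.5

Cstat = Vt / (Pplat − PEEP) = 470 / (24.2 − 12) = 470 / 12.2 = 38.525 mL/cmH2O.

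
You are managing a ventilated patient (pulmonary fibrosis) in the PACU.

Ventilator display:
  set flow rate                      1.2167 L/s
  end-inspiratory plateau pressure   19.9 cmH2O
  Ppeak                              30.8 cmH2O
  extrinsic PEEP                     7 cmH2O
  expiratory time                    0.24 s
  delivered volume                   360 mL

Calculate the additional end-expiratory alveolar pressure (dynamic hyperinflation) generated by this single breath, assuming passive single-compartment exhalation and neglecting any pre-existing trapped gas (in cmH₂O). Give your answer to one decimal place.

4.9

R = (PIP − Pplat)/V̇ = (30.8 − 19.9) / 1.2167 = 10.9/1.2167 = 8.959 cmH2O·s/L.
C = Vt/(Pplat − PEEP) = 360.0 / (19.9 − 7) = 360.0/12.9 = 27.907 mL/cmH2O.
τ = R × C = 8.959 × 0.02791 L/cmH2O = 0.25 s.
Fraction remaining = e^(−Te/τ) = e^(−0.24/0.25) = 0.3829; trapped volume = 360.0 × 0.3829 = 137.84 mL.
Additional alveolar pressure from trapping ≈ V_trapped / C = 137.84 / 27.907 = 4.939 cmH2O.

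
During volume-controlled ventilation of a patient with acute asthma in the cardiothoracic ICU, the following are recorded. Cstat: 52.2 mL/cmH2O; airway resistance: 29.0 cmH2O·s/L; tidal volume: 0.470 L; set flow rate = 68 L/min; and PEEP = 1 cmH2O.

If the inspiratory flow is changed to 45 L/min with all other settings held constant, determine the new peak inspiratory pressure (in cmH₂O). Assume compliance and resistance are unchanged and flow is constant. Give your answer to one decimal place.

Flow: 68 L/min ÷ 60 = 1.1333 L/s.
New flow: 45 L/min ÷ 60 = 0.75 L/s.
PIP = Vt/C + R·V̇ + PEEP (constant-flow equation of motion).
Only the resistive term changes: ΔPIP = R × ΔV̇ = 29.0 × (0.75 − 1.1333) = 29.0 × -0.3833 = -11.116 cmH2O.
Original PIP = 470/52.2 + 29.0×1.1333 + 1 = 42.87 cmH2O; new PIP = 42.87 + (-11.116) = 31.754 cmH2O.

31.8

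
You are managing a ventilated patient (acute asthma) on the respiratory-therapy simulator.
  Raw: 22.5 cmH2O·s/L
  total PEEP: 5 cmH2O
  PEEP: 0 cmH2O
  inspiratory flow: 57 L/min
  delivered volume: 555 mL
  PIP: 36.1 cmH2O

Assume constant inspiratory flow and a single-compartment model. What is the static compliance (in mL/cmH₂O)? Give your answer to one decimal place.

Flow: 57 L/min ÷ 60 = 0.95 L/s.
Total PEEP = 5 cmH2O (set 0 + intrinsic 5); this is the baseline alveolar pressure.
Equation of motion (constant flow): PIP = Vt/C + R·V̇ + PEEP.
Vt/C = PIP − R·V̇ − PEEP = 36.1 − 22.5×0.95 − 5 = 36.1 − 21.375 − 5 = 9.725 cmH2O.
C = Vt / 9.725 = 555 / 9.725 = 57.069 mL/cmH2O.

57.1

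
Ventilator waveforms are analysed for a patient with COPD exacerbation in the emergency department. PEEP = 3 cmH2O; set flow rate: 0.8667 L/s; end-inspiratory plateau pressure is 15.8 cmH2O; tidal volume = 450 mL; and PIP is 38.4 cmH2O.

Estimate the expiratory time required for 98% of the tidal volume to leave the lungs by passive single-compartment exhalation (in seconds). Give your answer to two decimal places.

3.59

R = (PIP − Pplat)/V̇ = (38.4 − 15.8) / 0.8667 = 22.6/0.8667 = 26.076 cmH2O·s/L.
C = Vt/(Pplat − PEEP) = 450.0 / (15.8 − 3) = 450.0/12.8 = 35.156 mL/cmH2O.
τ = R × C = 26.076 × 0.03516 L/cmH2O = 0.9168 s.
t = −τ·ln(1 − 0.98) = −0.9168·ln(0.02) = 3.587 s.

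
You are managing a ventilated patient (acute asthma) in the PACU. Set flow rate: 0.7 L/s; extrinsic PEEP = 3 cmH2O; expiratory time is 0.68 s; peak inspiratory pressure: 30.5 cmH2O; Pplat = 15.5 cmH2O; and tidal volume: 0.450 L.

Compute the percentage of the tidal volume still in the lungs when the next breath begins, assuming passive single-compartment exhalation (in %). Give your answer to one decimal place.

41.4

R = (PIP − Pplat)/V̇ = (30.5 − 15.5) / 0.7 = 15.0/0.7 = 21.429 cmH2O·s/L.
C = Vt/(Pplat − PEEP) = 450.0 / (15.5 − 3) = 450.0/12.5 = 36.0 mL/cmH2O.
τ = R × C = 21.429 × 0.036 L/cmH2O = 0.7714 s.
Fraction remaining at end-expiration = e^(−Te/τ) = e^(−0.68/0.7714) = 0.4142 → 41.42%.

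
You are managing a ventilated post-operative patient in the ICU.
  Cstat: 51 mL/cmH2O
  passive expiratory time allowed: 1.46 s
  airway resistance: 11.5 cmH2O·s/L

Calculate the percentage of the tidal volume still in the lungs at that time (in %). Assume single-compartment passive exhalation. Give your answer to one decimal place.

τ = R × C = 11.5 × 51 mL/cmH2O = 11.5 × 0.051 L/cmH2O = 0.5865 s.
Passive exhalation: V(t)/V₀ = e^(−t/τ) = e^(−1.46/0.5865) = 0.08296.
Fraction remaining = 0.08296 → 8.296%.

8.3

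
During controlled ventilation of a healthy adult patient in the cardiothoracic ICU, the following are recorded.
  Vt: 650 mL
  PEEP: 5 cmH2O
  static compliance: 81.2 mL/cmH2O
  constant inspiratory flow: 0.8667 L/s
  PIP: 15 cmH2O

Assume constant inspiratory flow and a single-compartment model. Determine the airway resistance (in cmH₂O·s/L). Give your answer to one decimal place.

2.3

Equation of motion (constant flow): PIP = Vt/C + R·V̇ + PEEP.
R·V̇ = PIP − Vt/C − PEEP = 15 − 650/81.2 − 5 = 15 − 8.005 − 5 = 1.995 cmH2O.
R = 1.995 / 0.8667 = 2.302 cmH2O·s/L.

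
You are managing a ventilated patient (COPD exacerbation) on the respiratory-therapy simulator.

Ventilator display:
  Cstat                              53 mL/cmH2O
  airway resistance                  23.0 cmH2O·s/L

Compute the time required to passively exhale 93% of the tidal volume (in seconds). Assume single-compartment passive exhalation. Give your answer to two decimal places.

τ = R × C = 23.0 × 53 mL/cmH2O = 23.0 × 0.053 L/cmH2O = 1.219 s.
Exhaled fraction f = 1 − e^(−t/τ) → t = −τ·ln(1 − f) = −1.219·ln(0.07) = 3.242 s.

3.24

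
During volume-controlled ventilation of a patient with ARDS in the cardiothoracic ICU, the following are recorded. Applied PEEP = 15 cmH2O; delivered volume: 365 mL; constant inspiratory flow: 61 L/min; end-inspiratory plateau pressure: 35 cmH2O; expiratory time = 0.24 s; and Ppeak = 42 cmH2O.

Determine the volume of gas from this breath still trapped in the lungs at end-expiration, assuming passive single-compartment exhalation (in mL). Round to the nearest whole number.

54

Flow: 61 L/min ÷ 60 = 1.0167 L/s.
R = (PIP − Pplat)/V̇ = (42 − 35) / 1.0167 = 7.0/1.0167 = 6.885 cmH2O·s/L.
C = Vt/(Pplat − PEEP) = 365.0 / (35 − 15) = 365.0/20.0 = 18.25 mL/cmH2O.
τ = R × C = 6.885 × 0.01825 L/cmH2O = 0.1257 s.
Fraction remaining = e^(−Te/τ) = e^(−0.24/0.1257) = 0.1482.
Trapped volume = 365.0 × 0.1482 = 54.093 mL.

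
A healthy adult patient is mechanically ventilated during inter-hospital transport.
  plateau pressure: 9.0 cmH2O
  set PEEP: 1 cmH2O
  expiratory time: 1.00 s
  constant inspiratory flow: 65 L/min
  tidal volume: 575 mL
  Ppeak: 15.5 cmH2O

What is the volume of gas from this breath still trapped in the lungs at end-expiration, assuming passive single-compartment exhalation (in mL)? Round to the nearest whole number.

Flow: 65 L/min ÷ 60 = 1.0833 L/s.
R = (PIP − Pplat)/V̇ = (15.5 − 9.0) / 1.0833 = 6.5/1.0833 = 6.0 cmH2O·s/L.
C = Vt/(Pplat − PEEP) = 575.0 / (9.0 − 1) = 575.0/8.0 = 71.875 mL/cmH2O.
τ = R × C = 6.0 × 0.07188 L/cmH2O = 0.4313 s.
Fraction remaining = e^(−Te/τ) = e^(−1.00/0.4313) = 0.09841.
Trapped volume = 575.0 × 0.09841 = 56.586 mL.

57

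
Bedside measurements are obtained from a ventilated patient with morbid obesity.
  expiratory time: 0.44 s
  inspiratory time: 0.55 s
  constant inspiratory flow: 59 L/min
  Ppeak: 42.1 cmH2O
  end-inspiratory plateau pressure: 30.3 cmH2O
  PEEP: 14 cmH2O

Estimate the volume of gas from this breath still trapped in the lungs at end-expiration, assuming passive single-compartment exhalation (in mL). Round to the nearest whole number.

Flow: 59 L/min ÷ 60 = 0.9833 L/s.
Vt = flow × Ti = 0.9833 L/s × 0.55 s × 1000 mL/L = 540.82 mL.
R = (PIP − Pplat)/V̇ = (42.1 − 30.3) / 0.9833 = 11.8/0.9833 = 12.0 cmH2O·s/L.
C = Vt/(Pplat − PEEP) = 540.82 / (30.3 − 14) = 540.82/16.3 = 33.179 mL/cmH2O.
τ = R × C = 12.0 × 0.03318 L/cmH2O = 0.3982 s.
Fraction remaining = e^(−Te/τ) = e^(−0.44/0.3982) = 0.3312.
Trapped volume = 540.82 × 0.3312 = 179.12 mL.

179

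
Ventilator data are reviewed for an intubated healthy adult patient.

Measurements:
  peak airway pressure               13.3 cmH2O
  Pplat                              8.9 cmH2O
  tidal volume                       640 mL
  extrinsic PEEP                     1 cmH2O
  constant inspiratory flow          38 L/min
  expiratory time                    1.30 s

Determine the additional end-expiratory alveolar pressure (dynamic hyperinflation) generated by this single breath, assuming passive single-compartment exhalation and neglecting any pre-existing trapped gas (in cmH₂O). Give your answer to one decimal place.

0.8

Flow: 38 L/min ÷ 60 = 0.6333 L/s.
R = (PIP − Pplat)/V̇ = (13.3 − 8.9) / 0.6333 = 4.4/0.6333 = 6.948 cmH2O·s/L.
C = Vt/(Pplat − PEEP) = 640.0 / (8.9 − 1) = 640.0/7.9 = 81.013 mL/cmH2O.
τ = R × C = 6.948 × 0.08101 L/cmH2O = 0.5629 s.
Fraction remaining = e^(−Te/τ) = e^(−1.30/0.5629) = 0.09931; trapped volume = 640.0 × 0.09931 = 63.558 mL.
Additional alveolar pressure from trapping ≈ V_trapped / C = 63.558 / 81.013 = 0.7845 cmH2O.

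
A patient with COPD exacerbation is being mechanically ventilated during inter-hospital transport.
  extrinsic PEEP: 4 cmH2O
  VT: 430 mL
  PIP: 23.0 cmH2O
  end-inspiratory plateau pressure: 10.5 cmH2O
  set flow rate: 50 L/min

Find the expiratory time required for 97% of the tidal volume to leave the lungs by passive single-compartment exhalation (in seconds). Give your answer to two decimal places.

3.48

Flow: 50 L/min ÷ 60 = 0.8333 L/s.
R = (PIP − Pplat)/V̇ = (23.0 − 10.5) / 0.8333 = 12.5/0.8333 = 15.001 cmH2O·s/L.
C = Vt/(Pplat − PEEP) = 430.0 / (10.5 − 4) = 430.0/6.5 = 66.154 mL/cmH2O.
τ = R × C = 15.001 × 0.06615 L/cmH2O = 0.9923 s.
t = −τ·ln(1 − 0.97) = −0.9923·ln(0.03) = 3.48 s.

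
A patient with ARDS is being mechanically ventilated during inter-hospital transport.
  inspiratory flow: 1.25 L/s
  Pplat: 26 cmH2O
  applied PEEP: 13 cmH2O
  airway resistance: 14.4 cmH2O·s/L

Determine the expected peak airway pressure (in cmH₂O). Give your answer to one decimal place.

PIP = Pplat + Raw × flow = 26 + 14.4 × 1.25 = 26 + 18.0 = 44.0 cmH2O.

44.0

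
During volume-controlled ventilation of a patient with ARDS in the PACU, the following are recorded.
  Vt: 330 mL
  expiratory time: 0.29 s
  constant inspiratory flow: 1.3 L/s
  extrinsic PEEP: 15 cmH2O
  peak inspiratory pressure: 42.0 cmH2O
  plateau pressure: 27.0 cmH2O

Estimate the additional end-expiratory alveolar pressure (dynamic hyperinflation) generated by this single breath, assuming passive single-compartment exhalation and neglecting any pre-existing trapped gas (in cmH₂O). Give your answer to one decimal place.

R = (PIP − Pplat)/V̇ = (42.0 − 27.0) / 1.3 = 15.0/1.3 = 11.538 cmH2O·s/L.
C = Vt/(Pplat − PEEP) = 330.0 / (27.0 − 15) = 330.0/12.0 = 27.5 mL/cmH2O.
τ = R × C = 11.538 × 0.0275 L/cmH2O = 0.3173 s.
Fraction remaining = e^(−Te/τ) = e^(−0.29/0.3173) = 0.4009; trapped volume = 330.0 × 0.4009 = 132.3 mL.
Additional alveolar pressure from trapping ≈ V_trapped / C = 132.3 / 27.5 = 4.811 cmH2O.

4.8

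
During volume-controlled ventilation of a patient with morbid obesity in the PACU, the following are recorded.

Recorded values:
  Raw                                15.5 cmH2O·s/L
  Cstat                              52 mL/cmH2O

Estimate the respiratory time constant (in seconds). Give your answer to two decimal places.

τ = R × C = 15.5 × 52 mL/cmH2O = 15.5 × 0.052 L/cmH2O = 0.806 s.

0.81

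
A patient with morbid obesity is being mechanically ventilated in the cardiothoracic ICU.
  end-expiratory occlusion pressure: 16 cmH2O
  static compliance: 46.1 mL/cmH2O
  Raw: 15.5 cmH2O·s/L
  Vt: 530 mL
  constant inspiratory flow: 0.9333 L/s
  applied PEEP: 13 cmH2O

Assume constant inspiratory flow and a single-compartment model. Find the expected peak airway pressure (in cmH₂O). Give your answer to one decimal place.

Total PEEP = 16 cmH2O (set 13 + intrinsic 3); this is the baseline alveolar pressure.
Equation of motion (constant flow): PIP = Vt/C + R·V̇ + PEEP.
PIP = 530/46.1 + 15.5×0.9333 + 16 = 11.497 + 14.466 + 16 = 41.963 cmH2O.

42.0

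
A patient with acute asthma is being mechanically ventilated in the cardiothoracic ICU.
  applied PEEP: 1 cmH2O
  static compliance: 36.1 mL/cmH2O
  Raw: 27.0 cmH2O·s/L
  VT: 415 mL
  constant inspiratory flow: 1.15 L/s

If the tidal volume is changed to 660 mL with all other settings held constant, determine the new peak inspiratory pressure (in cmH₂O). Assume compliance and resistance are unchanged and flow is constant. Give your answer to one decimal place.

50.3

PIP = Vt/C + R·V̇ + PEEP (constant-flow equation of motion).
Only the elastic term changes: ΔPIP = ΔVt / C = (660 − 415) / 36.1 = 6.787 cmH2O.
Original PIP = 415/36.1 + 27.0×1.15 + 1 = 43.546 cmH2O; new PIP = 43.546 + (6.787) = 50.333 cmH2O.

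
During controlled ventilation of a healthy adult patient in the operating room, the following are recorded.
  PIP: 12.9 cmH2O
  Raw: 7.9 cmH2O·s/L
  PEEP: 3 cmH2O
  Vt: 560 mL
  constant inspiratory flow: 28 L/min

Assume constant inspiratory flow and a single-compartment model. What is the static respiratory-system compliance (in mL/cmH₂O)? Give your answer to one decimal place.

90.1

Flow: 28 L/min ÷ 60 = 0.4667 L/s.
Equation of motion (constant flow): PIP = Vt/C + R·V̇ + PEEP.
Vt/C = PIP − R·V̇ − PEEP = 12.9 − 7.9×0.4667 − 3 = 12.9 − 3.687 − 3 = 6.213 cmH2O.
C = Vt / 6.213 = 560 / 6.213 = 90.134 mL/cmH2O.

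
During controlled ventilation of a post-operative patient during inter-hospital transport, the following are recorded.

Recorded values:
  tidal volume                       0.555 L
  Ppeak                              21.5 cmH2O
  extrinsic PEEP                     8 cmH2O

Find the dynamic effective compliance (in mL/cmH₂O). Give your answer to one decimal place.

Dynamic compliance = Vt / (PIP − PEEP) = 555 / (21.5 − 8) = 555 / 13.5 = 41.111 mL/cmH2O.

41.1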